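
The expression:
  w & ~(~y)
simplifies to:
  w & y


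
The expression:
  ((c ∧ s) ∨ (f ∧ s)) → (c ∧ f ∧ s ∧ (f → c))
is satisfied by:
  {c: False, s: False, f: False}
  {f: True, c: False, s: False}
  {c: True, f: False, s: False}
  {f: True, c: True, s: False}
  {s: True, f: False, c: False}
  {f: True, s: True, c: True}


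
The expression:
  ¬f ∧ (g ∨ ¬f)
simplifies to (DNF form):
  ¬f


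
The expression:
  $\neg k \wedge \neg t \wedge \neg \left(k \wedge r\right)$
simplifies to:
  $\neg k \wedge \neg t$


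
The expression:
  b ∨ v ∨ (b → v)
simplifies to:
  True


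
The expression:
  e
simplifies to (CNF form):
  e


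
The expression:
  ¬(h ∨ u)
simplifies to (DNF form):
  ¬h ∧ ¬u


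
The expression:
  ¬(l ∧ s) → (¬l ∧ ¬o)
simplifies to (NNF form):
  (l ∧ s) ∨ (¬l ∧ ¬o)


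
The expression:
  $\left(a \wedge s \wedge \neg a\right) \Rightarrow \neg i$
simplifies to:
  $\text{True}$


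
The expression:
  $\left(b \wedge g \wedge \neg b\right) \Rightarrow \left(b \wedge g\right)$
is always true.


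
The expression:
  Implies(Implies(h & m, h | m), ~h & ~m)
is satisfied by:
  {h: False, m: False}


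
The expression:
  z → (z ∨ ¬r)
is always true.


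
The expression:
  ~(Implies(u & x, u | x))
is never true.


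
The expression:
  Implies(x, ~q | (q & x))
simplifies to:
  True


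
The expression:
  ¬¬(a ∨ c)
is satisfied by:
  {a: True, c: True}
  {a: True, c: False}
  {c: True, a: False}


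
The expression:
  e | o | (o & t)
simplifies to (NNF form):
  e | o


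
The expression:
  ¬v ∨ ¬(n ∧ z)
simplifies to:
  ¬n ∨ ¬v ∨ ¬z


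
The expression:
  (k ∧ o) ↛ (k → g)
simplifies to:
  k ∧ o ∧ ¬g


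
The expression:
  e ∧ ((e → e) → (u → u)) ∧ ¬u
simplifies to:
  e ∧ ¬u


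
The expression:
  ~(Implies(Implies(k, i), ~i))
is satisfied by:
  {i: True}


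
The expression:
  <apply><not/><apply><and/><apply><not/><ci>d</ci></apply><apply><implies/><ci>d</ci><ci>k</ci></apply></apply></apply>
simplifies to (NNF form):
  <ci>d</ci>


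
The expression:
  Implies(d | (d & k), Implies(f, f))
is always true.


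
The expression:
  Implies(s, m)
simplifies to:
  m | ~s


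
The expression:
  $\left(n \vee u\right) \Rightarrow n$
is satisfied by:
  {n: True, u: False}
  {u: False, n: False}
  {u: True, n: True}


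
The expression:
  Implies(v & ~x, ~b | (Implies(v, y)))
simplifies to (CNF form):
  x | y | ~b | ~v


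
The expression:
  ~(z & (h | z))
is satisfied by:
  {z: False}


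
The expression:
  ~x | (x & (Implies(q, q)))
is always true.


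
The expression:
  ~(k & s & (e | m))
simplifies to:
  ~k | ~s | (~e & ~m)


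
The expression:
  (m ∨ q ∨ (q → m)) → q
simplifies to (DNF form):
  q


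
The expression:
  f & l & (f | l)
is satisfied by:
  {f: True, l: True}


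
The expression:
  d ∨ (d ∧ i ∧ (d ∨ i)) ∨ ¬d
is always true.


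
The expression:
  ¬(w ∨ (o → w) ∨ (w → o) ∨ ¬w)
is never true.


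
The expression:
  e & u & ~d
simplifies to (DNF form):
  e & u & ~d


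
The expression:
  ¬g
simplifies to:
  ¬g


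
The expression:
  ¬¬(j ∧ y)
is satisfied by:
  {j: True, y: True}


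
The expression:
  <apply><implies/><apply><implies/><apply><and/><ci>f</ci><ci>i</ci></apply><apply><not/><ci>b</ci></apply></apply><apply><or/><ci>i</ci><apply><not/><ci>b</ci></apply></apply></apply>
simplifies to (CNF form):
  <apply><or/><ci>i</ci><apply><not/><ci>b</ci></apply></apply>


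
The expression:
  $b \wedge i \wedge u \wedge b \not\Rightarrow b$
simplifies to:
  $\text{False}$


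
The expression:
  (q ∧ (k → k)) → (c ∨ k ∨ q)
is always true.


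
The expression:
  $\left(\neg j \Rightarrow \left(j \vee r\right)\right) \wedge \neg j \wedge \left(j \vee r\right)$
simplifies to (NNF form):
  $r \wedge \neg j$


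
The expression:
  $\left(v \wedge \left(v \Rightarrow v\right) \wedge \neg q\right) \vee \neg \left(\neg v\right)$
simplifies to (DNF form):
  $v$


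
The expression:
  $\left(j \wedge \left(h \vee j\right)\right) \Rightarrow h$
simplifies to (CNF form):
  $h \vee \neg j$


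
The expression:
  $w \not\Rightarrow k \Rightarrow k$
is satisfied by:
  {k: True, w: False}
  {w: False, k: False}
  {w: True, k: True}


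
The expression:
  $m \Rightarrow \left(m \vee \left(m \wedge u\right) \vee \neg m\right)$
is always true.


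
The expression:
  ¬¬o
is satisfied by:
  {o: True}


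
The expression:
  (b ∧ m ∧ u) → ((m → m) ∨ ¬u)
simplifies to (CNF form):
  True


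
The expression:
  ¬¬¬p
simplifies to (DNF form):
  ¬p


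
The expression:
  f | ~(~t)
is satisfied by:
  {t: True, f: True}
  {t: True, f: False}
  {f: True, t: False}


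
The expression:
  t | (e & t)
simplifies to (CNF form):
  t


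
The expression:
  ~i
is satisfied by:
  {i: False}


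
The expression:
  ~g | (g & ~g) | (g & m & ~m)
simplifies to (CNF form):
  ~g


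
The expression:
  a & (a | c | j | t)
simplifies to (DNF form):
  a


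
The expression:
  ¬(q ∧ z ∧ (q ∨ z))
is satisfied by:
  {q: False, z: False}
  {z: True, q: False}
  {q: True, z: False}


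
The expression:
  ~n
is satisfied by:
  {n: False}


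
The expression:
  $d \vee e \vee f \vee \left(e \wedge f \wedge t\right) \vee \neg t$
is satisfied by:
  {d: True, e: True, f: True, t: False}
  {d: True, e: True, f: False, t: False}
  {d: True, f: True, e: False, t: False}
  {d: True, f: False, e: False, t: False}
  {e: True, f: True, d: False, t: False}
  {e: True, d: False, f: False, t: False}
  {e: False, f: True, d: False, t: False}
  {e: False, d: False, f: False, t: False}
  {d: True, t: True, e: True, f: True}
  {d: True, t: True, e: True, f: False}
  {d: True, t: True, f: True, e: False}
  {d: True, t: True, f: False, e: False}
  {t: True, e: True, f: True, d: False}
  {t: True, e: True, f: False, d: False}
  {t: True, f: True, e: False, d: False}


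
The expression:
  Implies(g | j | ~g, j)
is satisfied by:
  {j: True}


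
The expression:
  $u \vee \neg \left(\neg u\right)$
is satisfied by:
  {u: True}


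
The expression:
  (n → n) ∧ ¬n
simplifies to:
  ¬n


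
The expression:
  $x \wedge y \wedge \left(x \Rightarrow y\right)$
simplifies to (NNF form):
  $x \wedge y$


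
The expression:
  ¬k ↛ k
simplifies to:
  True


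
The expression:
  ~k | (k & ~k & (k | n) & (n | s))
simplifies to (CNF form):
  ~k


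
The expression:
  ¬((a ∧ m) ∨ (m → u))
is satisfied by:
  {m: True, u: False, a: False}


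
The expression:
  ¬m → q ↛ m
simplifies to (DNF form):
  m ∨ q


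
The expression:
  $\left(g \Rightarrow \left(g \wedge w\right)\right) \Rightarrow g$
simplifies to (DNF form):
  $g$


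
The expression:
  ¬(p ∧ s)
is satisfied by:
  {s: False, p: False}
  {p: True, s: False}
  {s: True, p: False}


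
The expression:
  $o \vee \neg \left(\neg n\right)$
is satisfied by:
  {n: True, o: True}
  {n: True, o: False}
  {o: True, n: False}


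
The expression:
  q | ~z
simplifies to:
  q | ~z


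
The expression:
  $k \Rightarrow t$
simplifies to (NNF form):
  $t \vee \neg k$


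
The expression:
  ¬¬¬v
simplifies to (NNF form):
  ¬v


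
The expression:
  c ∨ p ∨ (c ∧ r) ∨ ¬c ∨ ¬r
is always true.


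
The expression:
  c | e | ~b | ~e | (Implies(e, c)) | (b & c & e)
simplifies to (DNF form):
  True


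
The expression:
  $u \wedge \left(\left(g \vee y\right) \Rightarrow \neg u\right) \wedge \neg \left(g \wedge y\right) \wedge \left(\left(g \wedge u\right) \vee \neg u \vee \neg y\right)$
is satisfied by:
  {u: True, g: False, y: False}


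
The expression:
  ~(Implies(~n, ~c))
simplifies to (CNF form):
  c & ~n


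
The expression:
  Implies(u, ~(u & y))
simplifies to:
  ~u | ~y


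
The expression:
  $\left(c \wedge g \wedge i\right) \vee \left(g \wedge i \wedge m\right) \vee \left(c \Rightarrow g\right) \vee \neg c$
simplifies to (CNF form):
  $g \vee \neg c$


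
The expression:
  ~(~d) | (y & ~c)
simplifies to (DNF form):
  d | (y & ~c)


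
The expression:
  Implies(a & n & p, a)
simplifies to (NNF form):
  True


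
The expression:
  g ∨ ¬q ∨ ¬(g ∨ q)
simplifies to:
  g ∨ ¬q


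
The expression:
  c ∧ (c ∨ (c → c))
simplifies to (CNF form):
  c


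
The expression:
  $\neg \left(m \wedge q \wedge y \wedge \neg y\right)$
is always true.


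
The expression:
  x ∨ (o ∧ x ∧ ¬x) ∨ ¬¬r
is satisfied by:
  {r: True, x: True}
  {r: True, x: False}
  {x: True, r: False}


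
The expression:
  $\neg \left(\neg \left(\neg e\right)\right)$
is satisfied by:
  {e: False}


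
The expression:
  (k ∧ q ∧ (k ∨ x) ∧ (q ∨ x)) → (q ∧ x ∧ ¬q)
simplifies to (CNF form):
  ¬k ∨ ¬q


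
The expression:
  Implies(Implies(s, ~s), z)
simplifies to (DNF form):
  s | z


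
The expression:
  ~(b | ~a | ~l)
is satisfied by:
  {a: True, l: True, b: False}


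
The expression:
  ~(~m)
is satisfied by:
  {m: True}


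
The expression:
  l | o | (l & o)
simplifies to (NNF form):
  l | o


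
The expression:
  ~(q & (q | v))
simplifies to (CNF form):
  ~q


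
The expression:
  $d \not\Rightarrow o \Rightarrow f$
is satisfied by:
  {o: True, f: True, d: False}
  {o: True, f: False, d: False}
  {f: True, o: False, d: False}
  {o: False, f: False, d: False}
  {d: True, o: True, f: True}
  {d: True, o: True, f: False}
  {d: True, f: True, o: False}


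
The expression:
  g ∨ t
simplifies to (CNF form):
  g ∨ t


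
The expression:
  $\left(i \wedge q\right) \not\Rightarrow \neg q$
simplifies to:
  $i \wedge q$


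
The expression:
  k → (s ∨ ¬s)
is always true.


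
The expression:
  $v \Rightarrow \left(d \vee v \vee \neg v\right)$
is always true.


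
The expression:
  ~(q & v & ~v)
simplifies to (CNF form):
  True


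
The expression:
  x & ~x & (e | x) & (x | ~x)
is never true.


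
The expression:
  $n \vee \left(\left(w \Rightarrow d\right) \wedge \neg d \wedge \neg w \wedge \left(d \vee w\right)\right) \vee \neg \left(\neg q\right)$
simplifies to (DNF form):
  $n \vee q$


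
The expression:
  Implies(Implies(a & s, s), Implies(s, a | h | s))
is always true.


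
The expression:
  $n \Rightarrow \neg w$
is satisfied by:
  {w: False, n: False}
  {n: True, w: False}
  {w: True, n: False}


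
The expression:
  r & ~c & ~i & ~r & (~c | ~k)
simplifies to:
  False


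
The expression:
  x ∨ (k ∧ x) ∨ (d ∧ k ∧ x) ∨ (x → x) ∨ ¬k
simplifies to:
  True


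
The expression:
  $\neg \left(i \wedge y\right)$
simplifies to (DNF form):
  $\neg i \vee \neg y$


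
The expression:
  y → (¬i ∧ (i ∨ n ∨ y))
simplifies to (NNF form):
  ¬i ∨ ¬y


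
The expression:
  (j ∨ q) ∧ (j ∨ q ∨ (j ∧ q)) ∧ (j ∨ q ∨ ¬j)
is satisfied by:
  {q: True, j: True}
  {q: True, j: False}
  {j: True, q: False}


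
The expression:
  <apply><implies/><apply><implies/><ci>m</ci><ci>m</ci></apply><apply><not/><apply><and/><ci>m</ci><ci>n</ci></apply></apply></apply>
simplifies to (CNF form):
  <apply><or/><apply><not/><ci>m</ci></apply><apply><not/><ci>n</ci></apply></apply>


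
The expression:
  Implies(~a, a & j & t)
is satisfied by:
  {a: True}


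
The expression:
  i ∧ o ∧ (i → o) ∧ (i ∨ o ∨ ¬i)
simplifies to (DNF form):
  i ∧ o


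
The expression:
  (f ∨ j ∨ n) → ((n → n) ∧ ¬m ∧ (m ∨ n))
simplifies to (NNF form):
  (n ∨ ¬f) ∧ (n ∨ ¬j) ∧ (¬m ∨ ¬n)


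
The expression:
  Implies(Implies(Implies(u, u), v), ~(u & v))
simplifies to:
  ~u | ~v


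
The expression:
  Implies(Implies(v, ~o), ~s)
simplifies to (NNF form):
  ~s | (o & v)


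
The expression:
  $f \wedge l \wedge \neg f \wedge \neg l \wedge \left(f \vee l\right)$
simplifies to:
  $\text{False}$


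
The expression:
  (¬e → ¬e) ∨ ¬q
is always true.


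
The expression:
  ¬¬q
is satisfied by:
  {q: True}


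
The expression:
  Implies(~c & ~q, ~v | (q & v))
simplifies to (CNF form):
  c | q | ~v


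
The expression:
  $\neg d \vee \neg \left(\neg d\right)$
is always true.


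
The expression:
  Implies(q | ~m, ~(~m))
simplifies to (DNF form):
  m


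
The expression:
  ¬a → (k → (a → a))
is always true.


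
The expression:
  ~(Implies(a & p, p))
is never true.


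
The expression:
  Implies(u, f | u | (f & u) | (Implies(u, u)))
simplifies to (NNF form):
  True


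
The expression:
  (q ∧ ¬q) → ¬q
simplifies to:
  True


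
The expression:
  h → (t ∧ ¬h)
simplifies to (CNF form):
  ¬h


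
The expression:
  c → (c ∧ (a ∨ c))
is always true.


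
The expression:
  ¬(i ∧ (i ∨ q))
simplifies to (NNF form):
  ¬i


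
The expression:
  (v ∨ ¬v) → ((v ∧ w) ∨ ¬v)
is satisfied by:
  {w: True, v: False}
  {v: False, w: False}
  {v: True, w: True}


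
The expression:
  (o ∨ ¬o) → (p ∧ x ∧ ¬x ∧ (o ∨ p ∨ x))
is never true.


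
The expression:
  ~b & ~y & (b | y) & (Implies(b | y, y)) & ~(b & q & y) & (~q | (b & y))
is never true.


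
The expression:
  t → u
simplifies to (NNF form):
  u ∨ ¬t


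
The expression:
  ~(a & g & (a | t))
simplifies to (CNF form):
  ~a | ~g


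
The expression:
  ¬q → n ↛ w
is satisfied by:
  {q: True, n: True, w: False}
  {q: True, n: False, w: False}
  {q: True, w: True, n: True}
  {q: True, w: True, n: False}
  {n: True, w: False, q: False}


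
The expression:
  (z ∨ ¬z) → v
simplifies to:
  v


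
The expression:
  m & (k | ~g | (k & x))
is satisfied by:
  {m: True, k: True, g: False}
  {m: True, g: False, k: False}
  {m: True, k: True, g: True}


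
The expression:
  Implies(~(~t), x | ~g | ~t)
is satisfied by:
  {x: True, g: False, t: False}
  {g: False, t: False, x: False}
  {x: True, t: True, g: False}
  {t: True, g: False, x: False}
  {x: True, g: True, t: False}
  {g: True, x: False, t: False}
  {x: True, t: True, g: True}


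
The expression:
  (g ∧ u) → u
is always true.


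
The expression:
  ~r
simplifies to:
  ~r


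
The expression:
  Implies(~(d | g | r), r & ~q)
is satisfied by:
  {r: True, d: True, g: True}
  {r: True, d: True, g: False}
  {r: True, g: True, d: False}
  {r: True, g: False, d: False}
  {d: True, g: True, r: False}
  {d: True, g: False, r: False}
  {g: True, d: False, r: False}


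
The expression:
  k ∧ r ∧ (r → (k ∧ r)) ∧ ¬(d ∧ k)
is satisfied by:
  {r: True, k: True, d: False}


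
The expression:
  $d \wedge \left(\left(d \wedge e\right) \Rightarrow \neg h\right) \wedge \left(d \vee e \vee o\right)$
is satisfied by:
  {d: True, h: False, e: False}
  {e: True, d: True, h: False}
  {h: True, d: True, e: False}


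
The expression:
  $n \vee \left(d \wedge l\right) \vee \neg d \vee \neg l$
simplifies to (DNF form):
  $\text{True}$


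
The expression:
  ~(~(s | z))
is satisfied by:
  {z: True, s: True}
  {z: True, s: False}
  {s: True, z: False}


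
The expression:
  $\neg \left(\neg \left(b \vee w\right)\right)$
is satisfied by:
  {b: True, w: True}
  {b: True, w: False}
  {w: True, b: False}


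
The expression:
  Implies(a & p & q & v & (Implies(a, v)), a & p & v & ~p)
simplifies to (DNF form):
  ~a | ~p | ~q | ~v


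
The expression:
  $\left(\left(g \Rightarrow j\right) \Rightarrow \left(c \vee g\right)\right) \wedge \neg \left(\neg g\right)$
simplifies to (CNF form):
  $g$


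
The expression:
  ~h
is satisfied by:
  {h: False}


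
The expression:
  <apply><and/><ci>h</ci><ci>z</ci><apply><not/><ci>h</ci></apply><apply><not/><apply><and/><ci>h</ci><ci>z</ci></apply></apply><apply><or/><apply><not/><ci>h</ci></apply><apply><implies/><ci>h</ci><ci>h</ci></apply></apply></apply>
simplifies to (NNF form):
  <false/>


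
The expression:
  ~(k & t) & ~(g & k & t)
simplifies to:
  ~k | ~t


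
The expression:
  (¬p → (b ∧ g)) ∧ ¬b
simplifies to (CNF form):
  p ∧ ¬b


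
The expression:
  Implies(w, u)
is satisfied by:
  {u: True, w: False}
  {w: False, u: False}
  {w: True, u: True}


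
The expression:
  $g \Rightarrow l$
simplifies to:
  $l \vee \neg g$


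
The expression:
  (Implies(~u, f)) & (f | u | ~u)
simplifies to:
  f | u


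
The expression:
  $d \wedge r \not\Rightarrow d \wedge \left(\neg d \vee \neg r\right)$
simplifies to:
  $\text{False}$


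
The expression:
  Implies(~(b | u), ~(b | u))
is always true.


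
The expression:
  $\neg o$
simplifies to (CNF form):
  $\neg o$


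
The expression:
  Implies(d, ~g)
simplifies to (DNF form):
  ~d | ~g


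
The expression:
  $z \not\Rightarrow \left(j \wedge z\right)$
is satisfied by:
  {z: True, j: False}


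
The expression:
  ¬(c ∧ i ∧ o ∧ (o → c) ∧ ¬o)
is always true.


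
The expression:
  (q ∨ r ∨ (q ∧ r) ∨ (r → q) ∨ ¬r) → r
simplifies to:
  r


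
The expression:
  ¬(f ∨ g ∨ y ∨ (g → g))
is never true.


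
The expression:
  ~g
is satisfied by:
  {g: False}


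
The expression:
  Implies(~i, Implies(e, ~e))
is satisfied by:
  {i: True, e: False}
  {e: False, i: False}
  {e: True, i: True}


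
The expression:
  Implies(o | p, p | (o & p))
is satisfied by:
  {p: True, o: False}
  {o: False, p: False}
  {o: True, p: True}


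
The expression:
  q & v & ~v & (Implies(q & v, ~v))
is never true.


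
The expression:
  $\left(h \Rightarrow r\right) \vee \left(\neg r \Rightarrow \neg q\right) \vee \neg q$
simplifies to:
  $r \vee \neg h \vee \neg q$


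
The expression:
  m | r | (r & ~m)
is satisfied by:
  {r: True, m: True}
  {r: True, m: False}
  {m: True, r: False}


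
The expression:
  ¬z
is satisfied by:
  {z: False}


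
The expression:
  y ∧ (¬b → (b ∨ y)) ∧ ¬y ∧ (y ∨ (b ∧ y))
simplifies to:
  False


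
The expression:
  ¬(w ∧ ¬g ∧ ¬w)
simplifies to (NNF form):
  True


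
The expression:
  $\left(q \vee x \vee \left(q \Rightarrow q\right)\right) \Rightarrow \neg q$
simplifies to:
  $\neg q$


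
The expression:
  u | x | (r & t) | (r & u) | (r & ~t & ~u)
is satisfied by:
  {r: True, x: True, u: True}
  {r: True, x: True, u: False}
  {r: True, u: True, x: False}
  {r: True, u: False, x: False}
  {x: True, u: True, r: False}
  {x: True, u: False, r: False}
  {u: True, x: False, r: False}


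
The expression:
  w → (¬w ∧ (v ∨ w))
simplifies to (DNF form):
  ¬w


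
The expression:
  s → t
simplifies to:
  t ∨ ¬s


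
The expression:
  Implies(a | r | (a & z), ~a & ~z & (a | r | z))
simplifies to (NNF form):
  ~a & (~r | ~z)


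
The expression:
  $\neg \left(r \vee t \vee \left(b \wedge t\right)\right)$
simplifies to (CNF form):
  $\neg r \wedge \neg t$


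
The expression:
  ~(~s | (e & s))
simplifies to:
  s & ~e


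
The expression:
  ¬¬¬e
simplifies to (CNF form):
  ¬e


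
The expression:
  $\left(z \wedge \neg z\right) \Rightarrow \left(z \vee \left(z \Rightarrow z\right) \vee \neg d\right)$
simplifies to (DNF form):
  $\text{True}$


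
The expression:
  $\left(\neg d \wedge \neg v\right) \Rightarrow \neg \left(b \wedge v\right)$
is always true.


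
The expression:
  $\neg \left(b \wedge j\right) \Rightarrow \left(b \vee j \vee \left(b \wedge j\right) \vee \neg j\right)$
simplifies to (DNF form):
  $\text{True}$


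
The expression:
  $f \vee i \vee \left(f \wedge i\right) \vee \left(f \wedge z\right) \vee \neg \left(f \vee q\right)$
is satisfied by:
  {i: True, f: True, q: False}
  {i: True, f: False, q: False}
  {f: True, i: False, q: False}
  {i: False, f: False, q: False}
  {i: True, q: True, f: True}
  {i: True, q: True, f: False}
  {q: True, f: True, i: False}


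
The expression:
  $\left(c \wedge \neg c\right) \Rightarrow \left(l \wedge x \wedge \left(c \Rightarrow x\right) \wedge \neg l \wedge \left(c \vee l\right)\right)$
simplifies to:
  $\text{True}$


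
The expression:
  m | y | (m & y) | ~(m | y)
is always true.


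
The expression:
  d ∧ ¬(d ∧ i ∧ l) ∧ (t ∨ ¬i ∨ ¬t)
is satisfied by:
  {d: True, l: False, i: False}
  {i: True, d: True, l: False}
  {l: True, d: True, i: False}


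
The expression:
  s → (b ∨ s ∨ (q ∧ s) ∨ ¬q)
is always true.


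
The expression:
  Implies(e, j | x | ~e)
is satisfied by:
  {x: True, j: True, e: False}
  {x: True, j: False, e: False}
  {j: True, x: False, e: False}
  {x: False, j: False, e: False}
  {x: True, e: True, j: True}
  {x: True, e: True, j: False}
  {e: True, j: True, x: False}


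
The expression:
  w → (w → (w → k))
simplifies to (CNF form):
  k ∨ ¬w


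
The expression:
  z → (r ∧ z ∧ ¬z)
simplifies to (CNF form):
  ¬z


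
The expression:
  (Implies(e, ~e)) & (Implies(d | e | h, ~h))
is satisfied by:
  {e: False, h: False}


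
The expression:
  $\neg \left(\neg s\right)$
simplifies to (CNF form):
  $s$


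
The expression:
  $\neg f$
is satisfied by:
  {f: False}


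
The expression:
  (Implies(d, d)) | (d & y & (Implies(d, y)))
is always true.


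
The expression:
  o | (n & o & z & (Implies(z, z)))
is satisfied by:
  {o: True}


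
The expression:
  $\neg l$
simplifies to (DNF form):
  $\neg l$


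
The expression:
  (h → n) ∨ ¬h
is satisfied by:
  {n: True, h: False}
  {h: False, n: False}
  {h: True, n: True}


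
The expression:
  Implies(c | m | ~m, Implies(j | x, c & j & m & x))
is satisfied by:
  {m: True, c: True, x: False, j: False}
  {m: True, c: False, x: False, j: False}
  {c: True, j: False, m: False, x: False}
  {j: False, c: False, m: False, x: False}
  {j: True, x: True, m: True, c: True}


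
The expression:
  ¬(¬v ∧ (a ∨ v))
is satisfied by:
  {v: True, a: False}
  {a: False, v: False}
  {a: True, v: True}


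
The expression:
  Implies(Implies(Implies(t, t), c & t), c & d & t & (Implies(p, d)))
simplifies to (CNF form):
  d | ~c | ~t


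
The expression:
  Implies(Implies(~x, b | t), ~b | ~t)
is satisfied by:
  {t: False, b: False}
  {b: True, t: False}
  {t: True, b: False}


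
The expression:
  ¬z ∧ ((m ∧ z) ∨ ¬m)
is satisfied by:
  {z: False, m: False}


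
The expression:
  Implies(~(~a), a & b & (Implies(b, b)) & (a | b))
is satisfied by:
  {b: True, a: False}
  {a: False, b: False}
  {a: True, b: True}


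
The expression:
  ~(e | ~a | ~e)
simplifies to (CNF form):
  False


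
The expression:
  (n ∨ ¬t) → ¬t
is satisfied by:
  {t: False, n: False}
  {n: True, t: False}
  {t: True, n: False}


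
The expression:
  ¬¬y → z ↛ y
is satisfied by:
  {y: False}


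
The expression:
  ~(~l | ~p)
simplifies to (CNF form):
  l & p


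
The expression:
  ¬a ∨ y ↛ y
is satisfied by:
  {a: False}


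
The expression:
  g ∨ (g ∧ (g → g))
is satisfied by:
  {g: True}


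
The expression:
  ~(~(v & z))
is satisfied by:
  {z: True, v: True}


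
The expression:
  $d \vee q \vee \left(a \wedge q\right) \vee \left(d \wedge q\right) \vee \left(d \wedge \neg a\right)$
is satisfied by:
  {d: True, q: True}
  {d: True, q: False}
  {q: True, d: False}


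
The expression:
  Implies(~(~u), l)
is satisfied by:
  {l: True, u: False}
  {u: False, l: False}
  {u: True, l: True}


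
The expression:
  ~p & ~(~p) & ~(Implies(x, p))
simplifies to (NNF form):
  False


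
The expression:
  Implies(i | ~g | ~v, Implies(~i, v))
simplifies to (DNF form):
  i | v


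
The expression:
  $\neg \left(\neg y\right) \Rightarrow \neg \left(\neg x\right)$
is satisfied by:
  {x: True, y: False}
  {y: False, x: False}
  {y: True, x: True}


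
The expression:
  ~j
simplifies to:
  ~j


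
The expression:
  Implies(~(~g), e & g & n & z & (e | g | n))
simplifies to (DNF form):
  ~g | (e & n & z)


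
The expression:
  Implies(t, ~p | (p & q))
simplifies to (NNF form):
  q | ~p | ~t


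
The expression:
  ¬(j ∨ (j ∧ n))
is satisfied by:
  {j: False}


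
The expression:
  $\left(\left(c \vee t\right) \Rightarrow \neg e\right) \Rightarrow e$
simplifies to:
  $e$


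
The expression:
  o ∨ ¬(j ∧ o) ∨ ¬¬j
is always true.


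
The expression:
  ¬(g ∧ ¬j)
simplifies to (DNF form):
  j ∨ ¬g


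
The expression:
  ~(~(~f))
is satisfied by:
  {f: False}


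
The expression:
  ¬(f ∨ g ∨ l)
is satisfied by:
  {g: False, l: False, f: False}


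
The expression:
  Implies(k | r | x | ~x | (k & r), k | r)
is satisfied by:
  {r: True, k: True}
  {r: True, k: False}
  {k: True, r: False}


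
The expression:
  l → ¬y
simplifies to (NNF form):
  ¬l ∨ ¬y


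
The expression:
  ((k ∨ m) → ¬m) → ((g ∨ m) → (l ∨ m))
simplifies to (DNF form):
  l ∨ m ∨ ¬g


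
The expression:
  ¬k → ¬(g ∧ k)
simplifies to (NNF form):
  True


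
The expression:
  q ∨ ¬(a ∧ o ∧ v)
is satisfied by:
  {q: True, v: False, o: False, a: False}
  {q: False, v: False, o: False, a: False}
  {a: True, q: True, v: False, o: False}
  {a: True, q: False, v: False, o: False}
  {q: True, o: True, a: False, v: False}
  {o: True, a: False, v: False, q: False}
  {a: True, o: True, q: True, v: False}
  {a: True, o: True, q: False, v: False}
  {q: True, v: True, a: False, o: False}
  {v: True, a: False, o: False, q: False}
  {q: True, a: True, v: True, o: False}
  {a: True, v: True, q: False, o: False}
  {q: True, o: True, v: True, a: False}
  {o: True, v: True, a: False, q: False}
  {a: True, o: True, v: True, q: True}


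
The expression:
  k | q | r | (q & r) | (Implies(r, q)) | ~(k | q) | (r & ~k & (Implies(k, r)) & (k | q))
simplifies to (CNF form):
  True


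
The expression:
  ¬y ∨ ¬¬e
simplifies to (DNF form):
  e ∨ ¬y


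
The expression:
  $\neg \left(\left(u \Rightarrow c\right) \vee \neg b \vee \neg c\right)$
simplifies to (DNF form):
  $\text{False}$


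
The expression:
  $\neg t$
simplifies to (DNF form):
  $\neg t$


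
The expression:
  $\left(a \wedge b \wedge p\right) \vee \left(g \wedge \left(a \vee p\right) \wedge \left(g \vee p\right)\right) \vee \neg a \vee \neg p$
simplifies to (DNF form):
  $b \vee g \vee \neg a \vee \neg p$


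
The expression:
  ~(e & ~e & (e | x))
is always true.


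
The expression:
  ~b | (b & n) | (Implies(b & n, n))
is always true.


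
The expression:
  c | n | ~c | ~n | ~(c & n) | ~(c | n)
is always true.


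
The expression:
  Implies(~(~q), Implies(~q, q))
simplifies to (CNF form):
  True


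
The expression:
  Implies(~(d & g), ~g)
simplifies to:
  d | ~g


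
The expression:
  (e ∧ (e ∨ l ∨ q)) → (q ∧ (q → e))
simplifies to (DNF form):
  q ∨ ¬e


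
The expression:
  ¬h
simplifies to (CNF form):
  ¬h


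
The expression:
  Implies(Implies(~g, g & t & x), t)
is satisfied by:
  {t: True, g: False}
  {g: False, t: False}
  {g: True, t: True}


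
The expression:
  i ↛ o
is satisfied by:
  {i: True, o: False}


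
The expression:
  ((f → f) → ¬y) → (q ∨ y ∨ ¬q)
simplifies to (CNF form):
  True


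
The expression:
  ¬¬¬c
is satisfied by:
  {c: False}


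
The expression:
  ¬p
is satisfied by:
  {p: False}


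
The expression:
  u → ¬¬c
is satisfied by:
  {c: True, u: False}
  {u: False, c: False}
  {u: True, c: True}


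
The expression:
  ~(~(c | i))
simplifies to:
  c | i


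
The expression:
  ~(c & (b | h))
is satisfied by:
  {b: False, c: False, h: False}
  {h: True, b: False, c: False}
  {b: True, h: False, c: False}
  {h: True, b: True, c: False}
  {c: True, h: False, b: False}


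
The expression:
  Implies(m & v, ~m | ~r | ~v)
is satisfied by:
  {m: False, r: False, v: False}
  {v: True, m: False, r: False}
  {r: True, m: False, v: False}
  {v: True, r: True, m: False}
  {m: True, v: False, r: False}
  {v: True, m: True, r: False}
  {r: True, m: True, v: False}


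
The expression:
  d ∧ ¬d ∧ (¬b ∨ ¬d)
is never true.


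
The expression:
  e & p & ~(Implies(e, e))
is never true.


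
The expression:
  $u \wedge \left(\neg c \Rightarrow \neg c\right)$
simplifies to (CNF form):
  $u$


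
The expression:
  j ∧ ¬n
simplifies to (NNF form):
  j ∧ ¬n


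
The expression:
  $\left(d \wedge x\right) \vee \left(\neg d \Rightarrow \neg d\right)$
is always true.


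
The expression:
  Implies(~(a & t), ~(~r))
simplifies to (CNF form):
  (a | r) & (r | t)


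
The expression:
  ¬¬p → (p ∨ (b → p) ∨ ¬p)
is always true.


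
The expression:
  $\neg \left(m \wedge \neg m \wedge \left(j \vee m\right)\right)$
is always true.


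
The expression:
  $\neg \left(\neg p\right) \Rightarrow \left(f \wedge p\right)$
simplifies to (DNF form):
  $f \vee \neg p$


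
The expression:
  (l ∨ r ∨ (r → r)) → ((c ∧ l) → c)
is always true.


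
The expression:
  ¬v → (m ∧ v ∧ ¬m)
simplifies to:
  v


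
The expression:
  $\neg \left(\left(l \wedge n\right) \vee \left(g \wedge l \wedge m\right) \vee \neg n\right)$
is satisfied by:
  {n: True, l: False}


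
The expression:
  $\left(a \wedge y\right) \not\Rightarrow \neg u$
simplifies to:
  $a \wedge u \wedge y$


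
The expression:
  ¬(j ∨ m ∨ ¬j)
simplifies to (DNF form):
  False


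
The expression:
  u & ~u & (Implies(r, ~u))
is never true.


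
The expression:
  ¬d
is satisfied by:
  {d: False}


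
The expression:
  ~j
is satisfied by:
  {j: False}


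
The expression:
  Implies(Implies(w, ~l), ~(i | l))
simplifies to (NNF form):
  (l & w) | (~i & ~l)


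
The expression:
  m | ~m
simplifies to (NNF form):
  True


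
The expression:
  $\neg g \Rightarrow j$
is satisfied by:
  {g: True, j: True}
  {g: True, j: False}
  {j: True, g: False}


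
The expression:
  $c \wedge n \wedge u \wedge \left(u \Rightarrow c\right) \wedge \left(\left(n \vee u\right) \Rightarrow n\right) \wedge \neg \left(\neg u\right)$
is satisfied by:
  {c: True, u: True, n: True}


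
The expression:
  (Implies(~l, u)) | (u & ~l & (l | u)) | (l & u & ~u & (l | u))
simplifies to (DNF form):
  l | u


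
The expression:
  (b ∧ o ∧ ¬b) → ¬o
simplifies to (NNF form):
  True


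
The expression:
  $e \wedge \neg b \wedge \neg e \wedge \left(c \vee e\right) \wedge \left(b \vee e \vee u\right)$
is never true.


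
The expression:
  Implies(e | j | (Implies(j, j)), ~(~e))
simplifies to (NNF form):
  e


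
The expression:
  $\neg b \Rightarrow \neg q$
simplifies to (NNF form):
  $b \vee \neg q$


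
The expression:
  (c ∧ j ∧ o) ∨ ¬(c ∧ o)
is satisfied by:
  {j: True, c: False, o: False}
  {j: False, c: False, o: False}
  {o: True, j: True, c: False}
  {o: True, j: False, c: False}
  {c: True, j: True, o: False}
  {c: True, j: False, o: False}
  {c: True, o: True, j: True}


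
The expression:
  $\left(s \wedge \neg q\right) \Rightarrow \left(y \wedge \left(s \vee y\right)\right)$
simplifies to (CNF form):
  $q \vee y \vee \neg s$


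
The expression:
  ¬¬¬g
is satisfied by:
  {g: False}


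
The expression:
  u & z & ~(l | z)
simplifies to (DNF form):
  False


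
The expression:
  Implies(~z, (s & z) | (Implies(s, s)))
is always true.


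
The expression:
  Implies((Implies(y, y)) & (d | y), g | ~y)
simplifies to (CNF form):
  g | ~y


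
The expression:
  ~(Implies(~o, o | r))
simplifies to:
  ~o & ~r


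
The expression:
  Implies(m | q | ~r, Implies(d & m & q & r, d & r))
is always true.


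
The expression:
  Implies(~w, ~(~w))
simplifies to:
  w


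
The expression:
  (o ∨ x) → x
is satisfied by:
  {x: True, o: False}
  {o: False, x: False}
  {o: True, x: True}


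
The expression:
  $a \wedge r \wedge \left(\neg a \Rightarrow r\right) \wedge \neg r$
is never true.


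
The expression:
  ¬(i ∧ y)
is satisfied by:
  {y: False, i: False}
  {i: True, y: False}
  {y: True, i: False}


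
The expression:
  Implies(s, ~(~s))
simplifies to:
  True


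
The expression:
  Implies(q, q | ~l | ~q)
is always true.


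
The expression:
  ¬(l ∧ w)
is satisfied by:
  {l: False, w: False}
  {w: True, l: False}
  {l: True, w: False}


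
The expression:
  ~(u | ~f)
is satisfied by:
  {f: True, u: False}


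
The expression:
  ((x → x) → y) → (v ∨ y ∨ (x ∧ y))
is always true.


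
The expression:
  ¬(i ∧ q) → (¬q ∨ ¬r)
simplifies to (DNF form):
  i ∨ ¬q ∨ ¬r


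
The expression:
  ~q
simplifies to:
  ~q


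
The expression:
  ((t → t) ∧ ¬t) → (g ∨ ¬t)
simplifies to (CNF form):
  True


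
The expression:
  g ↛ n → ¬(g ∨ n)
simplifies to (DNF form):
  n ∨ ¬g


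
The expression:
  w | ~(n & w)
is always true.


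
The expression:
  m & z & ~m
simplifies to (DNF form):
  False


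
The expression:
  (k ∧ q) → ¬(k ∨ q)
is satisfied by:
  {k: False, q: False}
  {q: True, k: False}
  {k: True, q: False}


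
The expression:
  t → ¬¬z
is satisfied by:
  {z: True, t: False}
  {t: False, z: False}
  {t: True, z: True}


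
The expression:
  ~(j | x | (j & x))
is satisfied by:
  {x: False, j: False}


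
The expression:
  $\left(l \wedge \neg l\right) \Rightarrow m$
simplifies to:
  $\text{True}$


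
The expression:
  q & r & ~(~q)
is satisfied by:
  {r: True, q: True}


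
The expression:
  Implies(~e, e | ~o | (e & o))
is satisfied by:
  {e: True, o: False}
  {o: False, e: False}
  {o: True, e: True}


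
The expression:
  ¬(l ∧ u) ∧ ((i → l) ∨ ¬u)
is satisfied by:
  {i: False, u: False, l: False}
  {l: True, i: False, u: False}
  {i: True, l: False, u: False}
  {l: True, i: True, u: False}
  {u: True, l: False, i: False}


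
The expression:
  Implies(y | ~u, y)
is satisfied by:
  {y: True, u: True}
  {y: True, u: False}
  {u: True, y: False}


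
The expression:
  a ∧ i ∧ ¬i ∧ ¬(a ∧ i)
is never true.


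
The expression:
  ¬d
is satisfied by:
  {d: False}


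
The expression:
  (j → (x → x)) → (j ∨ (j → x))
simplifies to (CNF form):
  True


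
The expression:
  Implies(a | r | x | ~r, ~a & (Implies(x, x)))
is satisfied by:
  {a: False}


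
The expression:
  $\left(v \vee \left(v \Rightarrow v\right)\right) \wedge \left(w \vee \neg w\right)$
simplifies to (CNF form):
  $\text{True}$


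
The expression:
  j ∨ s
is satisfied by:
  {s: True, j: True}
  {s: True, j: False}
  {j: True, s: False}


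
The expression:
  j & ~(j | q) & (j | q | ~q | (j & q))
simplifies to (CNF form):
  False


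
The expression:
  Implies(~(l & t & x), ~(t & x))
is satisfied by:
  {l: True, t: False, x: False}
  {t: False, x: False, l: False}
  {l: True, x: True, t: False}
  {x: True, t: False, l: False}
  {l: True, t: True, x: False}
  {t: True, l: False, x: False}
  {l: True, x: True, t: True}


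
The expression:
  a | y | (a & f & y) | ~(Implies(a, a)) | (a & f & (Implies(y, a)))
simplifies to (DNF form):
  a | y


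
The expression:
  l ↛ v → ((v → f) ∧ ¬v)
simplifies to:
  True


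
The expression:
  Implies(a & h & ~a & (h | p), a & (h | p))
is always true.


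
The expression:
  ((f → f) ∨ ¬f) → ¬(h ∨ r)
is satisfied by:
  {r: False, h: False}


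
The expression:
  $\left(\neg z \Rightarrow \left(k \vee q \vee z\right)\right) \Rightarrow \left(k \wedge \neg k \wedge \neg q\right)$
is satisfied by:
  {q: False, z: False, k: False}


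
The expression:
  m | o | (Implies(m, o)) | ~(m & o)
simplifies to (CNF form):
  True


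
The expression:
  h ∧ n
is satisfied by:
  {h: True, n: True}


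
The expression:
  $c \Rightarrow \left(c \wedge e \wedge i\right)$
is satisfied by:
  {e: True, i: True, c: False}
  {e: True, i: False, c: False}
  {i: True, e: False, c: False}
  {e: False, i: False, c: False}
  {e: True, c: True, i: True}


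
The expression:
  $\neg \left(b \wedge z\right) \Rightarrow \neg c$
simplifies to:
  $\left(b \wedge z\right) \vee \neg c$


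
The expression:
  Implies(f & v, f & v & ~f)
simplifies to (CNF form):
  ~f | ~v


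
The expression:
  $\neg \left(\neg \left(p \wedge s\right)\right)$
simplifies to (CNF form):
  $p \wedge s$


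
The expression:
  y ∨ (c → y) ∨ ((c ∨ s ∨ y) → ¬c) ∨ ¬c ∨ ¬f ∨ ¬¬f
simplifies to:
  True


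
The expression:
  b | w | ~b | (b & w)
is always true.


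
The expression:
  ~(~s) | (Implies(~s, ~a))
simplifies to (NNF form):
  s | ~a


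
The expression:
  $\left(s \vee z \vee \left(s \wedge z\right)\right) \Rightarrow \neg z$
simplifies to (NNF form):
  $\neg z$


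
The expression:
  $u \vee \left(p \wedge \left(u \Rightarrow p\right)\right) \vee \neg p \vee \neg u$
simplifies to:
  $\text{True}$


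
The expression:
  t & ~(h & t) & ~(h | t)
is never true.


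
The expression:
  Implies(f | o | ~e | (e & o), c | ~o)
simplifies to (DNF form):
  c | ~o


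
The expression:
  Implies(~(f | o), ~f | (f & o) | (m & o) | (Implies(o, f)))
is always true.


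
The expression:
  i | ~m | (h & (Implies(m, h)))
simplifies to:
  h | i | ~m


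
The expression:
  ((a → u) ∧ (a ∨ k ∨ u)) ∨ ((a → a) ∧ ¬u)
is always true.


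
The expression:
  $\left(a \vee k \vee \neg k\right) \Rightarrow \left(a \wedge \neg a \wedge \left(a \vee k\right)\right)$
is never true.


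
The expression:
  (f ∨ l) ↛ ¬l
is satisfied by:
  {l: True}


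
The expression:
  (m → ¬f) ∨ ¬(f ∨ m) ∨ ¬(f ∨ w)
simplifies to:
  ¬f ∨ ¬m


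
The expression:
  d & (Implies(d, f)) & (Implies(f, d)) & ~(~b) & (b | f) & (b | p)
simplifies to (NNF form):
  b & d & f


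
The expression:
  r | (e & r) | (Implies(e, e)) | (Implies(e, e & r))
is always true.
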